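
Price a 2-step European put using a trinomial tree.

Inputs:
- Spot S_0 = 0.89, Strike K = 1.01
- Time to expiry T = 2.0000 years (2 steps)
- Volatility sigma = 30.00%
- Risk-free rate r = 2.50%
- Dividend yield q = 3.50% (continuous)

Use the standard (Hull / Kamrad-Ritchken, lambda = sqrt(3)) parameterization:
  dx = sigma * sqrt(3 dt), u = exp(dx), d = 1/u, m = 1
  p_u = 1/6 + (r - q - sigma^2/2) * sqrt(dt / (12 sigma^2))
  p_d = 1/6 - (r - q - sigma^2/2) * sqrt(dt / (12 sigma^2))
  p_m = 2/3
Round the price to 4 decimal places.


dt = T/N = 1.000000; dx = sigma*sqrt(3*dt) = 0.519615
u = exp(dx) = 1.681381; d = 1/u = 0.594749
p_u = 0.113743, p_m = 0.666667, p_d = 0.219590
Discount per step: exp(-r*dt) = 0.975310
Stock lattice S(k, j) with j the centered position index:
  k=0: S(0,+0) = 0.8900
  k=1: S(1,-1) = 0.5293; S(1,+0) = 0.8900; S(1,+1) = 1.4964
  k=2: S(2,-2) = 0.3148; S(2,-1) = 0.5293; S(2,+0) = 0.8900; S(2,+1) = 1.4964; S(2,+2) = 2.5161
Terminal payoffs V(N, j) = max(K - S_T, 0):
  V(2,-2) = 0.695183; V(2,-1) = 0.480673; V(2,+0) = 0.120000; V(2,+1) = 0.000000; V(2,+2) = 0.000000
Backward induction: V(k, j) = exp(-r*dt) * [p_u * V(k+1, j+1) + p_m * V(k+1, j) + p_d * V(k+1, j-1)]
  V(1,-1) = exp(-r*dt) * [p_u*0.120000 + p_m*0.480673 + p_d*0.695183] = 0.474735
  V(1,+0) = exp(-r*dt) * [p_u*0.000000 + p_m*0.120000 + p_d*0.480673] = 0.180970
  V(1,+1) = exp(-r*dt) * [p_u*0.000000 + p_m*0.000000 + p_d*0.120000] = 0.025700
  V(0,+0) = exp(-r*dt) * [p_u*0.025700 + p_m*0.180970 + p_d*0.474735] = 0.222192

Answer: Price = V(0,0) = 0.2222


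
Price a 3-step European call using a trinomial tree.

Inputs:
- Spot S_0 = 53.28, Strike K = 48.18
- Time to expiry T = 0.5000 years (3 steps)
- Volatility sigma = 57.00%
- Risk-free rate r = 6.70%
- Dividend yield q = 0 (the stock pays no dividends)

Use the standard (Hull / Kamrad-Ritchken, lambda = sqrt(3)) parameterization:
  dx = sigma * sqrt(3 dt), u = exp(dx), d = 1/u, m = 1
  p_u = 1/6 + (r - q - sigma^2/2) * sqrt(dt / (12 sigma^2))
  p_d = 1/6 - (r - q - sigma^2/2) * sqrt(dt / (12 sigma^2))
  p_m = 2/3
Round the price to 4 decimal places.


Answer: Price = V(0,0) = 11.7163

Derivation:
dt = T/N = 0.166667; dx = sigma*sqrt(3*dt) = 0.403051
u = exp(dx) = 1.496383; d = 1/u = 0.668278
p_u = 0.146932, p_m = 0.666667, p_d = 0.186402
Discount per step: exp(-r*dt) = 0.988895
Stock lattice S(k, j) with j the centered position index:
  k=0: S(0,+0) = 53.2800
  k=1: S(1,-1) = 35.6059; S(1,+0) = 53.2800; S(1,+1) = 79.7273
  k=2: S(2,-2) = 23.7946; S(2,-1) = 35.6059; S(2,+0) = 53.2800; S(2,+1) = 79.7273; S(2,+2) = 119.3026
  k=3: S(3,-3) = 15.9014; S(3,-2) = 23.7946; S(3,-1) = 35.6059; S(3,+0) = 53.2800; S(3,+1) = 79.7273; S(3,+2) = 119.3026; S(3,+3) = 178.5223
Terminal payoffs V(N, j) = max(S_T - K, 0):
  V(3,-3) = 0.000000; V(3,-2) = 0.000000; V(3,-1) = 0.000000; V(3,+0) = 5.100000; V(3,+1) = 31.547286; V(3,+2) = 71.122556; V(3,+3) = 130.342318
Backward induction: V(k, j) = exp(-r*dt) * [p_u * V(k+1, j+1) + p_m * V(k+1, j) + p_d * V(k+1, j-1)]
  V(2,-2) = exp(-r*dt) * [p_u*0.000000 + p_m*0.000000 + p_d*0.000000] = 0.000000
  V(2,-1) = exp(-r*dt) * [p_u*5.100000 + p_m*0.000000 + p_d*0.000000] = 0.741031
  V(2,+0) = exp(-r*dt) * [p_u*31.547286 + p_m*5.100000 + p_d*0.000000] = 7.946070
  V(2,+1) = exp(-r*dt) * [p_u*71.122556 + p_m*31.547286 + p_d*5.100000] = 32.072189
  V(2,+2) = exp(-r*dt) * [p_u*130.342318 + p_m*71.122556 + p_d*31.547286] = 71.642438
  V(1,-1) = exp(-r*dt) * [p_u*7.946070 + p_m*0.741031 + p_d*0.000000] = 1.643100
  V(1,+0) = exp(-r*dt) * [p_u*32.072189 + p_m*7.946070 + p_d*0.741031] = 10.035245
  V(1,+1) = exp(-r*dt) * [p_u*71.642438 + p_m*32.072189 + p_d*7.946070] = 33.018398
  V(0,+0) = exp(-r*dt) * [p_u*33.018398 + p_m*10.035245 + p_d*1.643100] = 11.716326


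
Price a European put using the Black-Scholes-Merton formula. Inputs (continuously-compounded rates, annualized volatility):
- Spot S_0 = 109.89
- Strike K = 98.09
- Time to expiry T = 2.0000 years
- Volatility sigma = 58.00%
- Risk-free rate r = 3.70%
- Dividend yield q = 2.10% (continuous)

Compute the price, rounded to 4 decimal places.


d1 = (ln(S/K) + (r - q + 0.5*sigma^2) * T) / (sigma * sqrt(T)) = 0.58762334
d2 = d1 - sigma * sqrt(T) = -0.23262053
exp(-rT) = 0.92867169; exp(-qT) = 0.95886978
P = K * exp(-rT) * N(-d2) - S_0 * exp(-qT) * N(-d1)
N(-d1) = 0.27839257; N(-d2) = 0.59197196
P = 98.0900 * 0.92867169 * 0.59197196 - 109.8900 * 0.95886978 * 0.27839257 = 24.5905

Answer: Price = 24.5905


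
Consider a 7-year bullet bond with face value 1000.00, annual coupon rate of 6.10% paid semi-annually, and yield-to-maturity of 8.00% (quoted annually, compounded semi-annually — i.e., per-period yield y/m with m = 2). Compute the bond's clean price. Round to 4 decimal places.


Answer: Price = 899.6503

Derivation:
Coupon per period c = face * coupon_rate / m = 30.500000
Periods per year m = 2; per-period yield y/m = 0.040000
Number of cashflows N = 14
Cashflows (t years, CF_t, discount factor 1/(1+y/m)^(m*t), PV):
  t = 0.5000: CF_t = 30.500000, DF = 0.961538, PV = 29.326923
  t = 1.0000: CF_t = 30.500000, DF = 0.924556, PV = 28.198964
  t = 1.5000: CF_t = 30.500000, DF = 0.888996, PV = 27.114389
  t = 2.0000: CF_t = 30.500000, DF = 0.854804, PV = 26.071528
  t = 2.5000: CF_t = 30.500000, DF = 0.821927, PV = 25.068777
  t = 3.0000: CF_t = 30.500000, DF = 0.790315, PV = 24.104593
  t = 3.5000: CF_t = 30.500000, DF = 0.759918, PV = 23.177493
  t = 4.0000: CF_t = 30.500000, DF = 0.730690, PV = 22.286051
  t = 4.5000: CF_t = 30.500000, DF = 0.702587, PV = 21.428895
  t = 5.0000: CF_t = 30.500000, DF = 0.675564, PV = 20.604707
  t = 5.5000: CF_t = 30.500000, DF = 0.649581, PV = 19.812218
  t = 6.0000: CF_t = 30.500000, DF = 0.624597, PV = 19.050210
  t = 6.5000: CF_t = 30.500000, DF = 0.600574, PV = 18.317510
  t = 7.0000: CF_t = 1030.500000, DF = 0.577475, PV = 595.088073
Price P = sum_t PV_t = 899.650332


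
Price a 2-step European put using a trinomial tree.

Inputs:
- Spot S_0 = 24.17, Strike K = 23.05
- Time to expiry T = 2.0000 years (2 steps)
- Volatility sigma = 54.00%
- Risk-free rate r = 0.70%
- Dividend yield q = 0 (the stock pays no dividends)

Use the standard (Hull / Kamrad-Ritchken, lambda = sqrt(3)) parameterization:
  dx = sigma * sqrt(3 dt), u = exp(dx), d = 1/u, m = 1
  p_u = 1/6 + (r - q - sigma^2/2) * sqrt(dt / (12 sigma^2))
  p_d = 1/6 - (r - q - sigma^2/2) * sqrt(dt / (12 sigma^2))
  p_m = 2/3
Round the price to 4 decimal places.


Answer: Price = V(0,0) = 5.4013

Derivation:
dt = T/N = 1.000000; dx = sigma*sqrt(3*dt) = 0.935307
u = exp(dx) = 2.547997; d = 1/u = 0.392465
p_u = 0.092466, p_m = 0.666667, p_d = 0.240867
Discount per step: exp(-r*dt) = 0.993024
Stock lattice S(k, j) with j the centered position index:
  k=0: S(0,+0) = 24.1700
  k=1: S(1,-1) = 9.4859; S(1,+0) = 24.1700; S(1,+1) = 61.5851
  k=2: S(2,-2) = 3.7229; S(2,-1) = 9.4859; S(2,+0) = 24.1700; S(2,+1) = 61.5851; S(2,+2) = 156.9186
Terminal payoffs V(N, j) = max(K - S_T, 0):
  V(2,-2) = 19.327121; V(2,-1) = 13.564116; V(2,+0) = 0.000000; V(2,+1) = 0.000000; V(2,+2) = 0.000000
Backward induction: V(k, j) = exp(-r*dt) * [p_u * V(k+1, j+1) + p_m * V(k+1, j) + p_d * V(k+1, j-1)]
  V(1,-1) = exp(-r*dt) * [p_u*0.000000 + p_m*13.564116 + p_d*19.327121] = 13.602456
  V(1,+0) = exp(-r*dt) * [p_u*0.000000 + p_m*0.000000 + p_d*13.564116] = 3.244356
  V(1,+1) = exp(-r*dt) * [p_u*0.000000 + p_m*0.000000 + p_d*0.000000] = 0.000000
  V(0,+0) = exp(-r*dt) * [p_u*0.000000 + p_m*3.244356 + p_d*13.602456] = 5.401343


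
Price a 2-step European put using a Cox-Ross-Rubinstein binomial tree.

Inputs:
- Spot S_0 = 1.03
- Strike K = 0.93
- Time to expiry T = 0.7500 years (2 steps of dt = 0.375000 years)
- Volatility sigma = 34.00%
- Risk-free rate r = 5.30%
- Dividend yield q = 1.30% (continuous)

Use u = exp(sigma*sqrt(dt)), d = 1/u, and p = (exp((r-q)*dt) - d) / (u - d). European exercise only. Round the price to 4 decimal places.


Answer: Price = V(0,0) = 0.0641

Derivation:
dt = T/N = 0.375000
u = exp(sigma*sqrt(dt)) = 1.231468; d = 1/u = 0.812039
p = (exp((r-q)*dt) - d) / (u - d) = 0.484168
Discount per step: exp(-r*dt) = 0.980321
Stock lattice S(k, i) with i counting down-moves:
  k=0: S(0,0) = 1.0300
  k=1: S(1,0) = 1.2684; S(1,1) = 0.8364
  k=2: S(2,0) = 1.5620; S(2,1) = 1.0300; S(2,2) = 0.6792
Terminal payoffs V(N, i) = max(K - S_T, 0):
  V(2,0) = 0.000000; V(2,1) = 0.000000; V(2,2) = 0.250810
Backward induction: V(k, i) = exp(-r*dt) * [p * V(k+1, i) + (1-p) * V(k+1, i+1)].
  V(1,0) = exp(-r*dt) * [p*0.000000 + (1-p)*0.000000] = 0.000000
  V(1,1) = exp(-r*dt) * [p*0.000000 + (1-p)*0.250810] = 0.126830
  V(0,0) = exp(-r*dt) * [p*0.000000 + (1-p)*0.126830] = 0.064135


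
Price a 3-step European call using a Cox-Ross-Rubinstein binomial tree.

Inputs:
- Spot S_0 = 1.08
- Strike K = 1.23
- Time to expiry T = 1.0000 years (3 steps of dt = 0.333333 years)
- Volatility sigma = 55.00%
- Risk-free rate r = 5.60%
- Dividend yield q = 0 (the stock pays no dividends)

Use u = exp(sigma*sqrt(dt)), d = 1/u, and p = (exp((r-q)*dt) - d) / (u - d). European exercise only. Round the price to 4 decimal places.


Answer: Price = V(0,0) = 0.2159

Derivation:
dt = T/N = 0.333333
u = exp(sigma*sqrt(dt)) = 1.373748; d = 1/u = 0.727936
p = (exp((r-q)*dt) - d) / (u - d) = 0.450450
Discount per step: exp(-r*dt) = 0.981506
Stock lattice S(k, i) with i counting down-moves:
  k=0: S(0,0) = 1.0800
  k=1: S(1,0) = 1.4836; S(1,1) = 0.7862
  k=2: S(2,0) = 2.0382; S(2,1) = 1.0800; S(2,2) = 0.5723
  k=3: S(3,0) = 2.7999; S(3,1) = 1.4836; S(3,2) = 0.7862; S(3,3) = 0.4166
Terminal payoffs V(N, i) = max(S_T - K, 0):
  V(3,0) = 1.569915; V(3,1) = 0.253648; V(3,2) = 0.000000; V(3,3) = 0.000000
Backward induction: V(k, i) = exp(-r*dt) * [p * V(k+1, i) + (1-p) * V(k+1, i+1)].
  V(2,0) = exp(-r*dt) * [p*1.569915 + (1-p)*0.253648] = 0.830905
  V(2,1) = exp(-r*dt) * [p*0.253648 + (1-p)*0.000000] = 0.112143
  V(2,2) = exp(-r*dt) * [p*0.000000 + (1-p)*0.000000] = 0.000000
  V(1,0) = exp(-r*dt) * [p*0.830905 + (1-p)*0.112143] = 0.427848
  V(1,1) = exp(-r*dt) * [p*0.112143 + (1-p)*0.000000] = 0.049581
  V(0,0) = exp(-r*dt) * [p*0.427848 + (1-p)*0.049581] = 0.215903


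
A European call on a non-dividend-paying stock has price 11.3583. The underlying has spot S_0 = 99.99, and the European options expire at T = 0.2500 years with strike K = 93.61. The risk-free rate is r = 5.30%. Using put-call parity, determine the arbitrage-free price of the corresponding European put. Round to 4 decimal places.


Answer: Put price = 3.7461

Derivation:
Put-call parity: C - P = S_0 * exp(-qT) - K * exp(-rT).
S_0 * exp(-qT) = 99.9900 * 1.00000000 = 99.99000000
K * exp(-rT) = 93.6100 * 0.98683739 = 92.37784853
P = C - S*exp(-qT) + K*exp(-rT)
P = 11.3583 - 99.99000000 + 92.37784853 = 3.7461


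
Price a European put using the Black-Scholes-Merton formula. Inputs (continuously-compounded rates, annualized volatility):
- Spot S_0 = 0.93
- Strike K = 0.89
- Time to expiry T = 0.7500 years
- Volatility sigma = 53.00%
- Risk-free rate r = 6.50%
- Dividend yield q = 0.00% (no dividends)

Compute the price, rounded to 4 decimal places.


d1 = (ln(S/K) + (r - q + 0.5*sigma^2) * T) / (sigma * sqrt(T)) = 0.43148898
d2 = d1 - sigma * sqrt(T) = -0.02750448
exp(-rT) = 0.95241920; exp(-qT) = 1.00000000
P = K * exp(-rT) * N(-d2) - S_0 * exp(-qT) * N(-d1)
N(-d1) = 0.33305643; N(-d2) = 0.51097132
P = 0.8900 * 0.95241920 * 0.51097132 - 0.9300 * 1.00000000 * 0.33305643 = 0.1234

Answer: Price = 0.1234


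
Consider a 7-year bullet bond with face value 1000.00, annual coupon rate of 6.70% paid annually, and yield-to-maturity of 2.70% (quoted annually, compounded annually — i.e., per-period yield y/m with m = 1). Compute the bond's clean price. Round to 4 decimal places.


Answer: Price = 1252.0534

Derivation:
Coupon per period c = face * coupon_rate / m = 67.000000
Periods per year m = 1; per-period yield y/m = 0.027000
Number of cashflows N = 7
Cashflows (t years, CF_t, discount factor 1/(1+y/m)^(m*t), PV):
  t = 1.0000: CF_t = 67.000000, DF = 0.973710, PV = 65.238559
  t = 2.0000: CF_t = 67.000000, DF = 0.948111, PV = 63.523426
  t = 3.0000: CF_t = 67.000000, DF = 0.923185, PV = 61.853385
  t = 4.0000: CF_t = 67.000000, DF = 0.898914, PV = 60.227249
  t = 5.0000: CF_t = 67.000000, DF = 0.875282, PV = 58.643865
  t = 6.0000: CF_t = 67.000000, DF = 0.852270, PV = 57.102108
  t = 7.0000: CF_t = 1067.000000, DF = 0.829864, PV = 885.464826
Price P = sum_t PV_t = 1252.053419


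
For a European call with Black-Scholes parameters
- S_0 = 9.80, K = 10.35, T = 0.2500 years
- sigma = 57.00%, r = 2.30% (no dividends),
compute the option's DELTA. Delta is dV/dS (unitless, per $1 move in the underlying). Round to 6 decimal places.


Answer: Delta = 0.488465

Derivation:
d1 = -0.0289180142; d2 = -0.3139180142
phi(d1) = 0.3987755072; exp(-qT) = 1.0000000000; exp(-rT) = 0.9942664996
N(d1) = 0.4884649892
Delta = exp(-qT) * N(d1) = 1.0000000000 * 0.4884649892 = 0.488465


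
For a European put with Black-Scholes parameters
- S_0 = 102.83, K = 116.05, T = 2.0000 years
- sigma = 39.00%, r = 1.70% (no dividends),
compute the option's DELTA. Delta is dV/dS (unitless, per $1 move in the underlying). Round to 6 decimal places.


d1 = 0.1181339847; d2 = -0.4334093046
phi(d1) = 0.3961682230; exp(-qT) = 1.0000000000; exp(-rT) = 0.9665715046
N(-d1) = 0.4529807480
Delta = -exp(-qT) * N(-d1) = -1.0000000000 * 0.4529807480 = -0.452981

Answer: Delta = -0.452981


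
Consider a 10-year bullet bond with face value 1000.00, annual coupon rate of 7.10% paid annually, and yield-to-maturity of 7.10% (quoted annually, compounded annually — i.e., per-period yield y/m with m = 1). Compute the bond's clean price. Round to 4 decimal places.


Coupon per period c = face * coupon_rate / m = 71.000000
Periods per year m = 1; per-period yield y/m = 0.071000
Number of cashflows N = 10
Cashflows (t years, CF_t, discount factor 1/(1+y/m)^(m*t), PV):
  t = 1.0000: CF_t = 71.000000, DF = 0.933707, PV = 66.293184
  t = 2.0000: CF_t = 71.000000, DF = 0.871808, PV = 61.898398
  t = 3.0000: CF_t = 71.000000, DF = 0.814013, PV = 57.794956
  t = 4.0000: CF_t = 71.000000, DF = 0.760050, PV = 53.963544
  t = 5.0000: CF_t = 71.000000, DF = 0.709664, PV = 50.386129
  t = 6.0000: CF_t = 71.000000, DF = 0.662618, PV = 47.045872
  t = 7.0000: CF_t = 71.000000, DF = 0.618691, PV = 43.927051
  t = 8.0000: CF_t = 71.000000, DF = 0.577676, PV = 41.014987
  t = 9.0000: CF_t = 71.000000, DF = 0.539380, PV = 38.295973
  t = 10.0000: CF_t = 1071.000000, DF = 0.503623, PV = 539.379905
Price P = sum_t PV_t = 1000.000000

Answer: Price = 1000.0000


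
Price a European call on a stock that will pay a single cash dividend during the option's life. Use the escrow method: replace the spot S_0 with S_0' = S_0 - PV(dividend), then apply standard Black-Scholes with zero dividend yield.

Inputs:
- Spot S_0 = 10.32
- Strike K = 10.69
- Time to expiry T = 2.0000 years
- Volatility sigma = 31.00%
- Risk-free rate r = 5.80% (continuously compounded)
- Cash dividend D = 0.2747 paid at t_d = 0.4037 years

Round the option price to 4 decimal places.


PV(D) = D * exp(-r * t_d) = 0.2747 * 0.97685739 = 0.26834273
S_0' = S_0 - PV(D) = 10.3200 - 0.26834273 = 10.05165727
d1 = (ln(S_0'/K) + (r + sigma^2/2)*T) / (sigma*sqrt(T)) = 0.34335463
d2 = d1 - sigma*sqrt(T) = -0.09505158
exp(-rT) = 0.89047522
N(d1) = 0.63433416; N(d2) = 0.46213693
C = S_0' * N(d1) - K * exp(-rT) * N(d2) = 10.05165727 * 0.63433416 - 10.6900 * 0.89047522 * 0.46213693 = 1.9769

Answer: Price = 1.9769


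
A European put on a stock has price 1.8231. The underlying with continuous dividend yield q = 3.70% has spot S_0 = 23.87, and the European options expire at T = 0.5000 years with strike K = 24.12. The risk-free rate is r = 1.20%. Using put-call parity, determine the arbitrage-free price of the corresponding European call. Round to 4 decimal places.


Answer: Call price = 1.2799

Derivation:
Put-call parity: C - P = S_0 * exp(-qT) - K * exp(-rT).
S_0 * exp(-qT) = 23.8700 * 0.98167007 = 23.43246468
K * exp(-rT) = 24.1200 * 0.99401796 = 23.97571329
C = P + S*exp(-qT) - K*exp(-rT)
C = 1.8231 + 23.43246468 - 23.97571329 = 1.2799


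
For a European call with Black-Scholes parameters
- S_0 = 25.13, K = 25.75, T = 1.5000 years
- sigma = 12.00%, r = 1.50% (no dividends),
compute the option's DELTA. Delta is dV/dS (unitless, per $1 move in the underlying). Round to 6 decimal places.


Answer: Delta = 0.524219

Derivation:
d1 = 0.0607454707; d2 = -0.0862239139
phi(d1) = 0.3982069080; exp(-qT) = 1.0000000000; exp(-rT) = 0.9777512372
N(d1) = 0.5242190409
Delta = exp(-qT) * N(d1) = 1.0000000000 * 0.5242190409 = 0.524219


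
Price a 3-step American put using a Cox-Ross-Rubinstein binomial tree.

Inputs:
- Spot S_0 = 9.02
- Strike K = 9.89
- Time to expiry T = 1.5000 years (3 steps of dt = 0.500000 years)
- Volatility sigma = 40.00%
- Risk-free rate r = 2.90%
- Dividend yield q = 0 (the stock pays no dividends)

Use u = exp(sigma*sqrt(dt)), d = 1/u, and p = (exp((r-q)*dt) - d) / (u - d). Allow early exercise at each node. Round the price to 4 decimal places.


dt = T/N = 0.500000
u = exp(sigma*sqrt(dt)) = 1.326896; d = 1/u = 0.753638
p = (exp((r-q)*dt) - d) / (u - d) = 0.455235
Discount per step: exp(-r*dt) = 0.985605
Stock lattice S(k, i) with i counting down-moves:
  k=0: S(0,0) = 9.0200
  k=1: S(1,0) = 11.9686; S(1,1) = 6.7978
  k=2: S(2,0) = 15.8811; S(2,1) = 9.0200; S(2,2) = 5.1231
  k=3: S(3,0) = 21.0726; S(3,1) = 11.9686; S(3,2) = 6.7978; S(3,3) = 3.8610
Terminal payoffs V(N, i) = max(K - S_T, 0):
  V(3,0) = 0.000000; V(3,1) = 0.000000; V(3,2) = 3.092182; V(3,3) = 6.029039
Backward induction: V(k, i) = exp(-r*dt) * [p * V(k+1, i) + (1-p) * V(k+1, i+1)]; then take max(V_cont, immediate exercise) for American.
  V(2,0) = exp(-r*dt) * [p*0.000000 + (1-p)*0.000000] = 0.000000; exercise = 0.000000; V(2,0) = max -> 0.000000
  V(2,1) = exp(-r*dt) * [p*0.000000 + (1-p)*3.092182] = 1.660263; exercise = 0.870000; V(2,1) = max -> 1.660263
  V(2,2) = exp(-r*dt) * [p*3.092182 + (1-p)*6.029039] = 4.624534; exercise = 4.766904; V(2,2) = max -> 4.766904
  V(1,0) = exp(-r*dt) * [p*0.000000 + (1-p)*1.660263] = 0.891433; exercise = 0.000000; V(1,0) = max -> 0.891433
  V(1,1) = exp(-r*dt) * [p*1.660263 + (1-p)*4.766904] = 3.304389; exercise = 3.092182; V(1,1) = max -> 3.304389
  V(0,0) = exp(-r*dt) * [p*0.891433 + (1-p)*3.304389] = 2.174171; exercise = 0.870000; V(0,0) = max -> 2.174171

Answer: Price = V(0,0) = 2.1742


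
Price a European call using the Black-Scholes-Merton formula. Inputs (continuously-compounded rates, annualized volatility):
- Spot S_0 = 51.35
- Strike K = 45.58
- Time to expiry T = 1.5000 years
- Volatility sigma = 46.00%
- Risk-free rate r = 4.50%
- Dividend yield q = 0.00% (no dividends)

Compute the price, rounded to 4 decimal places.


Answer: Price = 15.3432

Derivation:
d1 = (ln(S/K) + (r - q + 0.5*sigma^2) * T) / (sigma * sqrt(T)) = 0.61307518
d2 = d1 - sigma * sqrt(T) = 0.04969254
exp(-rT) = 0.93472772; exp(-qT) = 1.00000000
C = S_0 * exp(-qT) * N(d1) - K * exp(-rT) * N(d2)
N(d1) = 0.73008668; N(d2) = 0.51981630
C = 51.3500 * 1.00000000 * 0.73008668 - 45.5800 * 0.93472772 * 0.51981630 = 15.3432


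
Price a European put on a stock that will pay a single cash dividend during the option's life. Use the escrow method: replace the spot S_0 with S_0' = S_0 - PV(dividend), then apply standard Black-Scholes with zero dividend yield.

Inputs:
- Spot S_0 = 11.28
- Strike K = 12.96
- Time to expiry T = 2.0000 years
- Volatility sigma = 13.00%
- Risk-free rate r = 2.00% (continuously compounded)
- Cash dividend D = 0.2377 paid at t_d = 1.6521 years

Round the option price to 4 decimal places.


PV(D) = D * exp(-r * t_d) = 0.2377 * 0.96749792 = 0.22997426
S_0' = S_0 - PV(D) = 11.2800 - 0.22997426 = 11.05002574
d1 = (ln(S_0'/K) + (r + sigma^2/2)*T) / (sigma*sqrt(T)) = -0.55771651
d2 = d1 - sigma*sqrt(T) = -0.74156428
exp(-rT) = 0.96078944
N(-d1) = 0.71148101; N(-d2) = 0.77082431
P = K * exp(-rT) * N(-d2) - S_0' * N(-d1) = 12.9600 * 0.96078944 * 0.77082431 - 11.05002574 * 0.71148101 = 1.7363

Answer: Price = 1.7363


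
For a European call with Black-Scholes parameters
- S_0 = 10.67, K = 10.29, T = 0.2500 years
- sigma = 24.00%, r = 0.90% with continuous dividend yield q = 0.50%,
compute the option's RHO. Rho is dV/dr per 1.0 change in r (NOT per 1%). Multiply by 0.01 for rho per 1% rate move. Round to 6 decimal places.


d1 = 0.3705292956; d2 = 0.2505292956
phi(d1) = 0.3724753147; exp(-qT) = 0.9987507809; exp(-rT) = 0.9977525294
N(d2) = 0.5989109739
Rho = K*T*exp(-rT)*N(d2) = 10.2900 * 0.2500 * 0.9977525294 * 0.5989109739 = 1.537236

Answer: Rho = 1.537236


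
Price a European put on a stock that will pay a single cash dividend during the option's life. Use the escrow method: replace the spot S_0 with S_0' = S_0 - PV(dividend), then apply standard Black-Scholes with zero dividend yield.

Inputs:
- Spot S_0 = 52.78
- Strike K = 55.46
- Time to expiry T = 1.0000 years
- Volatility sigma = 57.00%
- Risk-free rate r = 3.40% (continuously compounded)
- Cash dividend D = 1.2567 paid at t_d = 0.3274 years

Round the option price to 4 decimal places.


PV(D) = D * exp(-r * t_d) = 1.2567 * 0.98893013 = 1.24278849
S_0' = S_0 - PV(D) = 52.7800 - 1.24278849 = 51.53721151
d1 = (ln(S_0'/K) + (r + sigma^2/2)*T) / (sigma*sqrt(T)) = 0.21595098
d2 = d1 - sigma*sqrt(T) = -0.35404902
exp(-rT) = 0.96657150
N(-d1) = 0.41451298; N(-d2) = 0.63834893
P = K * exp(-rT) * N(-d2) - S_0' * N(-d1) = 55.4600 * 0.96657150 * 0.63834893 - 51.53721151 * 0.41451298 = 12.8565

Answer: Price = 12.8565


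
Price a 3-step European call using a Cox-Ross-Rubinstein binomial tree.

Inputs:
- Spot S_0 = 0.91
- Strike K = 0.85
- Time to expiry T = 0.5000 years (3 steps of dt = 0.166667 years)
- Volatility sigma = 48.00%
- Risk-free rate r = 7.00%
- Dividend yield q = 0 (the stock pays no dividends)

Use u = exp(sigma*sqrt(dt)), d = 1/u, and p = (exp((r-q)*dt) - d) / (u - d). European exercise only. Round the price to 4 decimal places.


dt = T/N = 0.166667
u = exp(sigma*sqrt(dt)) = 1.216477; d = 1/u = 0.822046
p = (exp((r-q)*dt) - d) / (u - d) = 0.480918
Discount per step: exp(-r*dt) = 0.988401
Stock lattice S(k, i) with i counting down-moves:
  k=0: S(0,0) = 0.9100
  k=1: S(1,0) = 1.1070; S(1,1) = 0.7481
  k=2: S(2,0) = 1.3466; S(2,1) = 0.9100; S(2,2) = 0.6149
  k=3: S(3,0) = 1.6381; S(3,1) = 1.1070; S(3,2) = 0.7481; S(3,3) = 0.5055
Terminal payoffs V(N, i) = max(S_T - K, 0):
  V(3,0) = 0.788149; V(3,1) = 0.256994; V(3,2) = 0.000000; V(3,3) = 0.000000
Backward induction: V(k, i) = exp(-r*dt) * [p * V(k+1, i) + (1-p) * V(k+1, i+1)].
  V(2,0) = exp(-r*dt) * [p*0.788149 + (1-p)*0.256994] = 0.506492
  V(2,1) = exp(-r*dt) * [p*0.256994 + (1-p)*0.000000] = 0.122160
  V(2,2) = exp(-r*dt) * [p*0.000000 + (1-p)*0.000000] = 0.000000
  V(1,0) = exp(-r*dt) * [p*0.506492 + (1-p)*0.122160] = 0.303431
  V(1,1) = exp(-r*dt) * [p*0.122160 + (1-p)*0.000000] = 0.058067
  V(0,0) = exp(-r*dt) * [p*0.303431 + (1-p)*0.058067] = 0.174025

Answer: Price = V(0,0) = 0.1740


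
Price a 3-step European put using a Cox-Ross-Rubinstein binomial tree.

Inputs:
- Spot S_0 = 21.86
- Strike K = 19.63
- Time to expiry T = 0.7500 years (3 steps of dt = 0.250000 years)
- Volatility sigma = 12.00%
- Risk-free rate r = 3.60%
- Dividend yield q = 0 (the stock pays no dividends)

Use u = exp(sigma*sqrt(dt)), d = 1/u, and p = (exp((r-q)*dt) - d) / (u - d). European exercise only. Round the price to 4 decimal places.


Answer: Price = V(0,0) = 0.1134

Derivation:
dt = T/N = 0.250000
u = exp(sigma*sqrt(dt)) = 1.061837; d = 1/u = 0.941765
p = (exp((r-q)*dt) - d) / (u - d) = 0.560298
Discount per step: exp(-r*dt) = 0.991040
Stock lattice S(k, i) with i counting down-moves:
  k=0: S(0,0) = 21.8600
  k=1: S(1,0) = 23.2117; S(1,1) = 20.5870
  k=2: S(2,0) = 24.6471; S(2,1) = 21.8600; S(2,2) = 19.3881
  k=3: S(3,0) = 26.1712; S(3,1) = 23.2117; S(3,2) = 20.5870; S(3,3) = 18.2590
Terminal payoffs V(N, i) = max(K - S_T, 0):
  V(3,0) = 0.000000; V(3,1) = 0.000000; V(3,2) = 0.000000; V(3,3) = 1.370993
Backward induction: V(k, i) = exp(-r*dt) * [p * V(k+1, i) + (1-p) * V(k+1, i+1)].
  V(2,0) = exp(-r*dt) * [p*0.000000 + (1-p)*0.000000] = 0.000000
  V(2,1) = exp(-r*dt) * [p*0.000000 + (1-p)*0.000000] = 0.000000
  V(2,2) = exp(-r*dt) * [p*0.000000 + (1-p)*1.370993] = 0.597428
  V(1,0) = exp(-r*dt) * [p*0.000000 + (1-p)*0.000000] = 0.000000
  V(1,1) = exp(-r*dt) * [p*0.000000 + (1-p)*0.597428] = 0.260337
  V(0,0) = exp(-r*dt) * [p*0.000000 + (1-p)*0.260337] = 0.113445


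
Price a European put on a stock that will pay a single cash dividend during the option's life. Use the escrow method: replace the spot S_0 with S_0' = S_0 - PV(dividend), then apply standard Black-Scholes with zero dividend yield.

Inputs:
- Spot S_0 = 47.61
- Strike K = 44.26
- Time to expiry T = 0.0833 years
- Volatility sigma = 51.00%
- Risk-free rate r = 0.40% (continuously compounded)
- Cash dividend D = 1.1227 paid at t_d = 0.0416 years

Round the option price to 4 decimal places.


Answer: Price = 1.6889

Derivation:
PV(D) = D * exp(-r * t_d) = 1.1227 * 0.99983361 = 1.12251320
S_0' = S_0 - PV(D) = 47.6100 - 1.12251320 = 46.48748680
d1 = (ln(S_0'/K) + (r + sigma^2/2)*T) / (sigma*sqrt(T)) = 0.40944501
d2 = d1 - sigma*sqrt(T) = 0.26225014
exp(-rT) = 0.99966686
N(-d1) = 0.34110656; N(-d2) = 0.39656430
P = K * exp(-rT) * N(-d2) - S_0' * N(-d1) = 44.2600 * 0.99966686 * 0.39656430 - 46.48748680 * 0.34110656 = 1.6889


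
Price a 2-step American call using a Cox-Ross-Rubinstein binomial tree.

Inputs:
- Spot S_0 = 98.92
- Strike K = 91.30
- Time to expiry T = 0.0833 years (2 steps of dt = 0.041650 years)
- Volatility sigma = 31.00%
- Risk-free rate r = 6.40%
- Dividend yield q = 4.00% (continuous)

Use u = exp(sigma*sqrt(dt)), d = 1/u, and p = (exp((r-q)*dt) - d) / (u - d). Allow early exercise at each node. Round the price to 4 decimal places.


Answer: Price = V(0,0) = 8.8380

Derivation:
dt = T/N = 0.041650
u = exp(sigma*sqrt(dt)) = 1.065310; d = 1/u = 0.938694
p = (exp((r-q)*dt) - d) / (u - d) = 0.492087
Discount per step: exp(-r*dt) = 0.997338
Stock lattice S(k, i) with i counting down-moves:
  k=0: S(0,0) = 98.9200
  k=1: S(1,0) = 105.3805; S(1,1) = 92.8556
  k=2: S(2,0) = 112.2629; S(2,1) = 98.9200; S(2,2) = 87.1630
Terminal payoffs V(N, i) = max(S_T - K, 0):
  V(2,0) = 20.962861; V(2,1) = 7.620000; V(2,2) = 0.000000
Backward induction: V(k, i) = exp(-r*dt) * [p * V(k+1, i) + (1-p) * V(k+1, i+1)]; then take max(V_cont, immediate exercise) for American.
  V(1,0) = exp(-r*dt) * [p*20.962861 + (1-p)*7.620000] = 14.148092; exercise = 14.080464; V(1,0) = max -> 14.148092
  V(1,1) = exp(-r*dt) * [p*7.620000 + (1-p)*0.000000] = 3.739725; exercise = 1.555602; V(1,1) = max -> 3.739725
  V(0,0) = exp(-r*dt) * [p*14.148092 + (1-p)*3.739725] = 8.837962; exercise = 7.620000; V(0,0) = max -> 8.837962


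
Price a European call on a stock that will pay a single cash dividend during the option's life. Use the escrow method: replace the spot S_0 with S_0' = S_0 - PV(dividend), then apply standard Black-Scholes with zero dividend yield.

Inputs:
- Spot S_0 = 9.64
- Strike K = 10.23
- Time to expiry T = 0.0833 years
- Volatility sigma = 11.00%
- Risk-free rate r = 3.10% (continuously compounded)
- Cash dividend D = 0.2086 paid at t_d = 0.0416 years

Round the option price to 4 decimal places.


PV(D) = D * exp(-r * t_d) = 0.2086 * 0.99871123 = 0.20833116
S_0' = S_0 - PV(D) = 9.6400 - 0.20833116 = 9.43166884
d1 = (ln(S_0'/K) + (r + sigma^2/2)*T) / (sigma*sqrt(T)) = -2.46205986
d2 = d1 - sigma*sqrt(T) = -2.49380777
exp(-rT) = 0.99742103
N(d1) = 0.00690708; N(d2) = 0.00631905
C = S_0' * N(d1) - K * exp(-rT) * N(d2) = 9.43166884 * 0.00690708 - 10.2300 * 0.99742103 * 0.00631905 = 0.0007

Answer: Price = 0.0007


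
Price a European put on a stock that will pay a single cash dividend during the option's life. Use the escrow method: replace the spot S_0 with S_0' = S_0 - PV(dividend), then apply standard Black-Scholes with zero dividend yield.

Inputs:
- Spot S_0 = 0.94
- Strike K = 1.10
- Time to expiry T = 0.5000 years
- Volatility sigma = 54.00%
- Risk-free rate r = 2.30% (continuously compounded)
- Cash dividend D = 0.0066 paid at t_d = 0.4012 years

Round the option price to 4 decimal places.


PV(D) = D * exp(-r * t_d) = 0.0066 * 0.99081484 = 0.00653938
S_0' = S_0 - PV(D) = 0.9400 - 0.00653938 = 0.93346062
d1 = (ln(S_0'/K) + (r + sigma^2/2)*T) / (sigma*sqrt(T)) = -0.20890207
d2 = d1 - sigma*sqrt(T) = -0.59073974
exp(-rT) = 0.98856587
N(-d1) = 0.58273766; N(-d2) = 0.72265259
P = K * exp(-rT) * N(-d2) - S_0' * N(-d1) = 1.1000 * 0.98856587 * 0.72265259 - 0.93346062 * 0.58273766 = 0.2419

Answer: Price = 0.2419


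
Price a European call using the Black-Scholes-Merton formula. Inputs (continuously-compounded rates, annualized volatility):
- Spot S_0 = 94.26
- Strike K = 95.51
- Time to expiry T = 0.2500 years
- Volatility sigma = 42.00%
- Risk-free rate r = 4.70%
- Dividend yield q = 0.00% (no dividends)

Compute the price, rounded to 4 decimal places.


d1 = (ln(S/K) + (r - q + 0.5*sigma^2) * T) / (sigma * sqrt(T)) = 0.09821889
d2 = d1 - sigma * sqrt(T) = -0.11178111
exp(-rT) = 0.98831876; exp(-qT) = 1.00000000
C = S_0 * exp(-qT) * N(d1) - K * exp(-rT) * N(d2)
N(d1) = 0.53912076; N(d2) = 0.45549848
C = 94.2600 * 1.00000000 * 0.53912076 - 95.5100 * 0.98831876 * 0.45549848 = 7.8211

Answer: Price = 7.8211


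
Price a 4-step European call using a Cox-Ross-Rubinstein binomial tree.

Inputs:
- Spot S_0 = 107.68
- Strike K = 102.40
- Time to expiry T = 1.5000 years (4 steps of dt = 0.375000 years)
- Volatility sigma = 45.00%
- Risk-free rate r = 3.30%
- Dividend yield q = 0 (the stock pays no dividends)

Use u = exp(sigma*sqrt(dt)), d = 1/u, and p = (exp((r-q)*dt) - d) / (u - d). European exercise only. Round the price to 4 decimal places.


dt = T/N = 0.375000
u = exp(sigma*sqrt(dt)) = 1.317278; d = 1/u = 0.759141
p = (exp((r-q)*dt) - d) / (u - d) = 0.453851
Discount per step: exp(-r*dt) = 0.987701
Stock lattice S(k, i) with i counting down-moves:
  k=0: S(0,0) = 107.6800
  k=1: S(1,0) = 141.8445; S(1,1) = 81.7443
  k=2: S(2,0) = 186.8487; S(2,1) = 107.6800; S(2,2) = 62.0555
  k=3: S(3,0) = 246.1317; S(3,1) = 141.8445; S(3,2) = 81.7443; S(3,3) = 47.1089
  k=4: S(4,0) = 324.2239; S(4,1) = 186.8487; S(4,2) = 107.6800; S(4,3) = 62.0555; S(4,4) = 35.7623
Terminal payoffs V(N, i) = max(S_T - K, 0):
  V(4,0) = 221.823875; V(4,1) = 84.448674; V(4,2) = 5.280000; V(4,3) = 0.000000; V(4,4) = 0.000000
Backward induction: V(k, i) = exp(-r*dt) * [p * V(k+1, i) + (1-p) * V(k+1, i+1)].
  V(3,0) = exp(-r*dt) * [p*221.823875 + (1-p)*84.448674] = 144.991066
  V(3,1) = exp(-r*dt) * [p*84.448674 + (1-p)*5.280000] = 40.703902
  V(3,2) = exp(-r*dt) * [p*5.280000 + (1-p)*0.000000] = 2.366859
  V(3,3) = exp(-r*dt) * [p*0.000000 + (1-p)*0.000000] = 0.000000
  V(2,0) = exp(-r*dt) * [p*144.991066 + (1-p)*40.703902] = 86.951968
  V(2,1) = exp(-r*dt) * [p*40.703902 + (1-p)*2.366859] = 19.523046
  V(2,2) = exp(-r*dt) * [p*2.366859 + (1-p)*0.000000] = 1.060989
  V(1,0) = exp(-r*dt) * [p*86.951968 + (1-p)*19.523046] = 49.509213
  V(1,1) = exp(-r*dt) * [p*19.523046 + (1-p)*1.060989] = 9.323903
  V(0,0) = exp(-r*dt) * [p*49.509213 + (1-p)*9.323903] = 27.223048

Answer: Price = V(0,0) = 27.2230


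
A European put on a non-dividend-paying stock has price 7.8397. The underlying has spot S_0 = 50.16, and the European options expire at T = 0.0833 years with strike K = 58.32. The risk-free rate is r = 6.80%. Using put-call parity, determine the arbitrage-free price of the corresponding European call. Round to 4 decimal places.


Put-call parity: C - P = S_0 * exp(-qT) - K * exp(-rT).
S_0 * exp(-qT) = 50.1600 * 1.00000000 = 50.16000000
K * exp(-rT) = 58.3200 * 0.99435161 = 57.99058604
C = P + S*exp(-qT) - K*exp(-rT)
C = 7.8397 + 50.16000000 - 57.99058604 = 0.0091

Answer: Call price = 0.0091


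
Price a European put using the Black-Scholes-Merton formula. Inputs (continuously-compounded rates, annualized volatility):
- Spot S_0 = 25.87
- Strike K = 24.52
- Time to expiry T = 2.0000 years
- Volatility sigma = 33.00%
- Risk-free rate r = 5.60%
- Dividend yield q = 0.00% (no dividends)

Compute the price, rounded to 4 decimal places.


d1 = (ln(S/K) + (r - q + 0.5*sigma^2) * T) / (sigma * sqrt(T)) = 0.58817332
d2 = d1 - sigma * sqrt(T) = 0.12148284
exp(-rT) = 0.89404426; exp(-qT) = 1.00000000
P = K * exp(-rT) * N(-d2) - S_0 * exp(-qT) * N(-d1)
N(-d1) = 0.27820798; N(-d2) = 0.45165430
P = 24.5200 * 0.89404426 * 0.45165430 - 25.8700 * 1.00000000 * 0.27820798 = 2.7039

Answer: Price = 2.7039


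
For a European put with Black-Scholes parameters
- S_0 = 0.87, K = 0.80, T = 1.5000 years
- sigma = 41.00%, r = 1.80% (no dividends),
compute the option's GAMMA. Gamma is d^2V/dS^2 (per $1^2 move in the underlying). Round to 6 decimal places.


d1 = 0.4718881927; d2 = -0.0302572046
phi(d1) = 0.3569078098; exp(-qT) = 1.0000000000; exp(-rT) = 0.9733612415
Gamma = exp(-qT) * phi(d1) / (S * sigma * sqrt(T)) = 1.0000000000 * 0.3569078098 / (0.8700 * 0.4100 * 1.2247448714) = 0.816972

Answer: Gamma = 0.816972


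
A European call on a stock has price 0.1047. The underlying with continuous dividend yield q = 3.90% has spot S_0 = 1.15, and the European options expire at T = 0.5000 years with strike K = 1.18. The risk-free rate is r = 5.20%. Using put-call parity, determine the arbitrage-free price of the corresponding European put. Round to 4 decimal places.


Put-call parity: C - P = S_0 * exp(-qT) - K * exp(-rT).
S_0 * exp(-qT) = 1.1500 * 0.98068890 = 1.12779223
K * exp(-rT) = 1.1800 * 0.97433509 = 1.14971541
P = C - S*exp(-qT) + K*exp(-rT)
P = 0.1047 - 1.12779223 + 1.14971541 = 0.1266

Answer: Put price = 0.1266


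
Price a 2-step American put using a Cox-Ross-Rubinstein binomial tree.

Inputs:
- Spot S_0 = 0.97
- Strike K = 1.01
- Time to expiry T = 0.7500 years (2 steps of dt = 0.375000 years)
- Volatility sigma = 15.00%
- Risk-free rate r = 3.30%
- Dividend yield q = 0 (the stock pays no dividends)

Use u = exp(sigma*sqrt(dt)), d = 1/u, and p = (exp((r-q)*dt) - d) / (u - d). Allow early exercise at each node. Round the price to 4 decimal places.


dt = T/N = 0.375000
u = exp(sigma*sqrt(dt)) = 1.096207; d = 1/u = 0.912237
p = (exp((r-q)*dt) - d) / (u - d) = 0.544736
Discount per step: exp(-r*dt) = 0.987701
Stock lattice S(k, i) with i counting down-moves:
  k=0: S(0,0) = 0.9700
  k=1: S(1,0) = 1.0633; S(1,1) = 0.8849
  k=2: S(2,0) = 1.1656; S(2,1) = 0.9700; S(2,2) = 0.8072
Terminal payoffs V(N, i) = max(K - S_T, 0):
  V(2,0) = 0.000000; V(2,1) = 0.040000; V(2,2) = 0.202790
Backward induction: V(k, i) = exp(-r*dt) * [p * V(k+1, i) + (1-p) * V(k+1, i+1)]; then take max(V_cont, immediate exercise) for American.
  V(1,0) = exp(-r*dt) * [p*0.000000 + (1-p)*0.040000] = 0.017987; exercise = 0.000000; V(1,0) = max -> 0.017987
  V(1,1) = exp(-r*dt) * [p*0.040000 + (1-p)*0.202790] = 0.112709; exercise = 0.125130; V(1,1) = max -> 0.125130
  V(0,0) = exp(-r*dt) * [p*0.017987 + (1-p)*0.125130] = 0.065944; exercise = 0.040000; V(0,0) = max -> 0.065944

Answer: Price = V(0,0) = 0.0659


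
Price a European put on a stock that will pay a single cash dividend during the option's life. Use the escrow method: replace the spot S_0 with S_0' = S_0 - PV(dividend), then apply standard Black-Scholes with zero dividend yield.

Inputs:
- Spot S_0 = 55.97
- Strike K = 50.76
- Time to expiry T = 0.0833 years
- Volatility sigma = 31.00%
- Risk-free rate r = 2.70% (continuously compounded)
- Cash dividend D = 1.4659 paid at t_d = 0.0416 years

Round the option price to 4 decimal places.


Answer: Price = 0.5442

Derivation:
PV(D) = D * exp(-r * t_d) = 1.4659 * 0.99887743 = 1.46425443
S_0' = S_0 - PV(D) = 55.9700 - 1.46425443 = 54.50574557
d1 = (ln(S_0'/K) + (r + sigma^2/2)*T) / (sigma*sqrt(T)) = 0.86563023
d2 = d1 - sigma*sqrt(T) = 0.77615884
exp(-rT) = 0.99775343
N(-d1) = 0.19334649; N(-d2) = 0.21882760
P = K * exp(-rT) * N(-d2) - S_0' * N(-d1) = 50.7600 * 0.99775343 * 0.21882760 - 54.50574557 * 0.19334649 = 0.5442


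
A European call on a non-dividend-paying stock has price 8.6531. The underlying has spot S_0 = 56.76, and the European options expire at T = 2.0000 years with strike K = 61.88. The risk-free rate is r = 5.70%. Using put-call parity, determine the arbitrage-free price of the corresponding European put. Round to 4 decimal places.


Answer: Put price = 7.1060

Derivation:
Put-call parity: C - P = S_0 * exp(-qT) - K * exp(-rT).
S_0 * exp(-qT) = 56.7600 * 1.00000000 = 56.76000000
K * exp(-rT) = 61.8800 * 0.89225796 = 55.21292231
P = C - S*exp(-qT) + K*exp(-rT)
P = 8.6531 - 56.76000000 + 55.21292231 = 7.1060


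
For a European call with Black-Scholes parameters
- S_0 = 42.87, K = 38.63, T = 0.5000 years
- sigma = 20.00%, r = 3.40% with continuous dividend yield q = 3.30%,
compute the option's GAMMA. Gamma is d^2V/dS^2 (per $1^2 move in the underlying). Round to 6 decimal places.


Answer: Gamma = 0.046599

Derivation:
d1 = 0.8106491621; d2 = 0.6692278058
phi(d1) = 0.2872177715; exp(-qT) = 0.9836353794; exp(-rT) = 0.9831436846
Gamma = exp(-qT) * phi(d1) / (S * sigma * sqrt(T)) = 0.9836353794 * 0.2872177715 / (42.8700 * 0.2000 * 0.7071067812) = 0.046599


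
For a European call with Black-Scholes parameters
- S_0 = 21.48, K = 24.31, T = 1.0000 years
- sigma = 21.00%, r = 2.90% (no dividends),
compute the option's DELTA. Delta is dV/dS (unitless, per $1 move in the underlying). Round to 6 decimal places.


d1 = -0.3462643747; d2 = -0.5562643747
phi(d1) = 0.3757286612; exp(-qT) = 1.0000000000; exp(-rT) = 0.9714164645
N(d1) = 0.3645720197
Delta = exp(-qT) * N(d1) = 1.0000000000 * 0.3645720197 = 0.364572

Answer: Delta = 0.364572


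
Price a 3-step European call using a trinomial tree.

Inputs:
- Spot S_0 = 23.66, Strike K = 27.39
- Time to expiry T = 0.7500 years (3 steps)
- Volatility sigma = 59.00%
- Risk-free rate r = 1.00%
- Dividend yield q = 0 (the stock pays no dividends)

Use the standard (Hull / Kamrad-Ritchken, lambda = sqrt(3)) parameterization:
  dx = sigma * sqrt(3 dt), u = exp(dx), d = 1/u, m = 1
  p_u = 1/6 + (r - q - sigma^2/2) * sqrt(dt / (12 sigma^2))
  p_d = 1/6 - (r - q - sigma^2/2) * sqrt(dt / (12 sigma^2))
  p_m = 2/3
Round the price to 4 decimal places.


Answer: Price = V(0,0) = 3.5204

Derivation:
dt = T/N = 0.250000; dx = sigma*sqrt(3*dt) = 0.510955
u = exp(dx) = 1.666882; d = 1/u = 0.599922
p_u = 0.126533, p_m = 0.666667, p_d = 0.206800
Discount per step: exp(-r*dt) = 0.997503
Stock lattice S(k, j) with j the centered position index:
  k=0: S(0,+0) = 23.6600
  k=1: S(1,-1) = 14.1942; S(1,+0) = 23.6600; S(1,+1) = 39.4384
  k=2: S(2,-2) = 8.5154; S(2,-1) = 14.1942; S(2,+0) = 23.6600; S(2,+1) = 39.4384; S(2,+2) = 65.7392
  k=3: S(3,-3) = 5.1086; S(3,-2) = 8.5154; S(3,-1) = 14.1942; S(3,+0) = 23.6600; S(3,+1) = 39.4384; S(3,+2) = 65.7392; S(3,+3) = 109.5796
Terminal payoffs V(N, j) = max(S_T - K, 0):
  V(3,-3) = 0.000000; V(3,-2) = 0.000000; V(3,-1) = 0.000000; V(3,+0) = 0.000000; V(3,+1) = 12.048435; V(3,+2) = 38.349229; V(3,+3) = 82.189556
Backward induction: V(k, j) = exp(-r*dt) * [p_u * V(k+1, j+1) + p_m * V(k+1, j) + p_d * V(k+1, j-1)]
  V(2,-2) = exp(-r*dt) * [p_u*0.000000 + p_m*0.000000 + p_d*0.000000] = 0.000000
  V(2,-1) = exp(-r*dt) * [p_u*0.000000 + p_m*0.000000 + p_d*0.000000] = 0.000000
  V(2,+0) = exp(-r*dt) * [p_u*12.048435 + p_m*0.000000 + p_d*0.000000] = 1.520724
  V(2,+1) = exp(-r*dt) * [p_u*38.349229 + p_m*12.048435 + p_d*0.000000] = 12.852580
  V(2,+2) = exp(-r*dt) * [p_u*82.189556 + p_m*38.349229 + p_d*12.048435] = 38.361474
  V(1,-1) = exp(-r*dt) * [p_u*1.520724 + p_m*0.000000 + p_d*0.000000] = 0.191942
  V(1,+0) = exp(-r*dt) * [p_u*12.852580 + p_m*1.520724 + p_d*0.000000] = 2.633506
  V(1,+1) = exp(-r*dt) * [p_u*38.361474 + p_m*12.852580 + p_d*1.520724] = 13.702584
  V(0,+0) = exp(-r*dt) * [p_u*13.702584 + p_m*2.633506 + p_d*0.191942] = 3.520388


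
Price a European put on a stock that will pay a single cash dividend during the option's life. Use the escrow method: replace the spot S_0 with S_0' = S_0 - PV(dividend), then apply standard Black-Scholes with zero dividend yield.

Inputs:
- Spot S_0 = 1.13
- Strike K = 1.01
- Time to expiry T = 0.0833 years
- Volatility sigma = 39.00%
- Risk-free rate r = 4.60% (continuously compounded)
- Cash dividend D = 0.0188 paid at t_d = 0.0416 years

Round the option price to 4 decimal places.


PV(D) = D * exp(-r * t_d) = 0.0188 * 0.99808823 = 0.01876406
S_0' = S_0 - PV(D) = 1.1300 - 0.01876406 = 1.11123594
d1 = (ln(S_0'/K) + (r + sigma^2/2)*T) / (sigma*sqrt(T)) = 0.93895305
d2 = d1 - sigma*sqrt(T) = 0.82639226
exp(-rT) = 0.99617553
N(-d1) = 0.17387743; N(-d2) = 0.20429081
P = K * exp(-rT) * N(-d2) - S_0' * N(-d1) = 1.0100 * 0.99617553 * 0.20429081 - 1.11123594 * 0.17387743 = 0.0123

Answer: Price = 0.0123
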